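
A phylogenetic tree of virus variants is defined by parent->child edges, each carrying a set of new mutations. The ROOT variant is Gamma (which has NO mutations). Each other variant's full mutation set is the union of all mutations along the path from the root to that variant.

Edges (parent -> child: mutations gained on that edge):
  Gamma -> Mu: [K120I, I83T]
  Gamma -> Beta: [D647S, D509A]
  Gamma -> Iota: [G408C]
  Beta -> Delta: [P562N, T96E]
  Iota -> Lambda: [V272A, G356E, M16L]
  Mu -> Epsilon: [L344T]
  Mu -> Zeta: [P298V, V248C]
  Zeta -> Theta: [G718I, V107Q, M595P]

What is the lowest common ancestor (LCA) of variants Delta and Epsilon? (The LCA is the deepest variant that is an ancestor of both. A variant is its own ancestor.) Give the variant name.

Answer: Gamma

Derivation:
Path from root to Delta: Gamma -> Beta -> Delta
  ancestors of Delta: {Gamma, Beta, Delta}
Path from root to Epsilon: Gamma -> Mu -> Epsilon
  ancestors of Epsilon: {Gamma, Mu, Epsilon}
Common ancestors: {Gamma}
Walk up from Epsilon: Epsilon (not in ancestors of Delta), Mu (not in ancestors of Delta), Gamma (in ancestors of Delta)
Deepest common ancestor (LCA) = Gamma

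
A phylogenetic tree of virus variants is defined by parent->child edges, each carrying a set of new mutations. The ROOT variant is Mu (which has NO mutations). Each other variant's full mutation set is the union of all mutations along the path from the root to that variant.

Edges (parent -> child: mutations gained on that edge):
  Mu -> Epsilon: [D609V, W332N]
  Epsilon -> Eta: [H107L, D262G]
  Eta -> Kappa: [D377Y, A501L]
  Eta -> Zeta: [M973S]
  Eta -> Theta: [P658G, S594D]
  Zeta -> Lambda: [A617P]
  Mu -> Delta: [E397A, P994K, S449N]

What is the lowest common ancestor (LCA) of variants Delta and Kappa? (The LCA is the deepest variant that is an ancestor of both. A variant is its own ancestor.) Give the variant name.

Answer: Mu

Derivation:
Path from root to Delta: Mu -> Delta
  ancestors of Delta: {Mu, Delta}
Path from root to Kappa: Mu -> Epsilon -> Eta -> Kappa
  ancestors of Kappa: {Mu, Epsilon, Eta, Kappa}
Common ancestors: {Mu}
Walk up from Kappa: Kappa (not in ancestors of Delta), Eta (not in ancestors of Delta), Epsilon (not in ancestors of Delta), Mu (in ancestors of Delta)
Deepest common ancestor (LCA) = Mu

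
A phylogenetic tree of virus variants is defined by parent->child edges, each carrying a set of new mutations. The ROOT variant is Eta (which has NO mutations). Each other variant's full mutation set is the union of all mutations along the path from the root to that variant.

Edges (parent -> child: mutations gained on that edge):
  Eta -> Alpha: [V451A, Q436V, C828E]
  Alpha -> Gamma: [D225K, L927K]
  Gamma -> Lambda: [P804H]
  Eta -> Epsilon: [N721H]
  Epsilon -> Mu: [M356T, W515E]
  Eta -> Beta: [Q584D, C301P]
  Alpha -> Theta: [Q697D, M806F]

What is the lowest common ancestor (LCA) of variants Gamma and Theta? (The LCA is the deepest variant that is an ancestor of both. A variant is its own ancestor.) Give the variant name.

Answer: Alpha

Derivation:
Path from root to Gamma: Eta -> Alpha -> Gamma
  ancestors of Gamma: {Eta, Alpha, Gamma}
Path from root to Theta: Eta -> Alpha -> Theta
  ancestors of Theta: {Eta, Alpha, Theta}
Common ancestors: {Eta, Alpha}
Walk up from Theta: Theta (not in ancestors of Gamma), Alpha (in ancestors of Gamma), Eta (in ancestors of Gamma)
Deepest common ancestor (LCA) = Alpha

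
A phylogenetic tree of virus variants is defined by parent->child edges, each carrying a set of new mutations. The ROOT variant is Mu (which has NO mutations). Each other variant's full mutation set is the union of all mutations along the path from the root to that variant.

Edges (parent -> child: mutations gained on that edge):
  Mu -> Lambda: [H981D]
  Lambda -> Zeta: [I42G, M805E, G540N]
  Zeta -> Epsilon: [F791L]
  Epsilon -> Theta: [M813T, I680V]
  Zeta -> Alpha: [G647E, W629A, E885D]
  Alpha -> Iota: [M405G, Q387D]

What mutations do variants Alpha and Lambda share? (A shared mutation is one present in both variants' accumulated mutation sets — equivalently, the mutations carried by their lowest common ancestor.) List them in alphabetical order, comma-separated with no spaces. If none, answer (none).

Answer: H981D

Derivation:
Accumulating mutations along path to Alpha:
  At Mu: gained [] -> total []
  At Lambda: gained ['H981D'] -> total ['H981D']
  At Zeta: gained ['I42G', 'M805E', 'G540N'] -> total ['G540N', 'H981D', 'I42G', 'M805E']
  At Alpha: gained ['G647E', 'W629A', 'E885D'] -> total ['E885D', 'G540N', 'G647E', 'H981D', 'I42G', 'M805E', 'W629A']
Mutations(Alpha) = ['E885D', 'G540N', 'G647E', 'H981D', 'I42G', 'M805E', 'W629A']
Accumulating mutations along path to Lambda:
  At Mu: gained [] -> total []
  At Lambda: gained ['H981D'] -> total ['H981D']
Mutations(Lambda) = ['H981D']
Intersection: ['E885D', 'G540N', 'G647E', 'H981D', 'I42G', 'M805E', 'W629A'] ∩ ['H981D'] = ['H981D']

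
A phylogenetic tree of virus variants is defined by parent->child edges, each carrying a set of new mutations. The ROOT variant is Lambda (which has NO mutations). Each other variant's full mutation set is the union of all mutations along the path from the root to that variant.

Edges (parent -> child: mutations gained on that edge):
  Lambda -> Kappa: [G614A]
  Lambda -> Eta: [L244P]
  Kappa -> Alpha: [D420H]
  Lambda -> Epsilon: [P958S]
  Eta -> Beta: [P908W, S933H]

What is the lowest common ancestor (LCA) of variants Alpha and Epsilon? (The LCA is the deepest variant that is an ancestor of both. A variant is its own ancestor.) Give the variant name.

Answer: Lambda

Derivation:
Path from root to Alpha: Lambda -> Kappa -> Alpha
  ancestors of Alpha: {Lambda, Kappa, Alpha}
Path from root to Epsilon: Lambda -> Epsilon
  ancestors of Epsilon: {Lambda, Epsilon}
Common ancestors: {Lambda}
Walk up from Epsilon: Epsilon (not in ancestors of Alpha), Lambda (in ancestors of Alpha)
Deepest common ancestor (LCA) = Lambda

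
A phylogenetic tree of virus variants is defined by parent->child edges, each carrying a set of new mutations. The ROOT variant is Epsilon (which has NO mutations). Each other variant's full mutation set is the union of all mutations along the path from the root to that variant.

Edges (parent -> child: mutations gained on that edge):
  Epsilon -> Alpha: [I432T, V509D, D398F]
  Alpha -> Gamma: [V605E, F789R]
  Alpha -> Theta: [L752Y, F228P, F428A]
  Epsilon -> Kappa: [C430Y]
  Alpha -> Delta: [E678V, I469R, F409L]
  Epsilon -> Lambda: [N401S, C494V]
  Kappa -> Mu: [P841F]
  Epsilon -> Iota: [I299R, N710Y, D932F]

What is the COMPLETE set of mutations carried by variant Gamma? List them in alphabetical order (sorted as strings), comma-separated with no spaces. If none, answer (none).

At Epsilon: gained [] -> total []
At Alpha: gained ['I432T', 'V509D', 'D398F'] -> total ['D398F', 'I432T', 'V509D']
At Gamma: gained ['V605E', 'F789R'] -> total ['D398F', 'F789R', 'I432T', 'V509D', 'V605E']

Answer: D398F,F789R,I432T,V509D,V605E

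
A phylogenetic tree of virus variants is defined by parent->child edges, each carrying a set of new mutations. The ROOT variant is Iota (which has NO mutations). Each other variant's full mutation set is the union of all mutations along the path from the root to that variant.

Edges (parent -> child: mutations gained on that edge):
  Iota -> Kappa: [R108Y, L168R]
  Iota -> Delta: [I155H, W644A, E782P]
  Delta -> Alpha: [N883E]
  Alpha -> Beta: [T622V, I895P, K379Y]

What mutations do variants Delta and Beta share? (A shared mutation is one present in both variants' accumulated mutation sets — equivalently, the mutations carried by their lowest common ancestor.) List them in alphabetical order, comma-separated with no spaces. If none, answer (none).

Answer: E782P,I155H,W644A

Derivation:
Accumulating mutations along path to Delta:
  At Iota: gained [] -> total []
  At Delta: gained ['I155H', 'W644A', 'E782P'] -> total ['E782P', 'I155H', 'W644A']
Mutations(Delta) = ['E782P', 'I155H', 'W644A']
Accumulating mutations along path to Beta:
  At Iota: gained [] -> total []
  At Delta: gained ['I155H', 'W644A', 'E782P'] -> total ['E782P', 'I155H', 'W644A']
  At Alpha: gained ['N883E'] -> total ['E782P', 'I155H', 'N883E', 'W644A']
  At Beta: gained ['T622V', 'I895P', 'K379Y'] -> total ['E782P', 'I155H', 'I895P', 'K379Y', 'N883E', 'T622V', 'W644A']
Mutations(Beta) = ['E782P', 'I155H', 'I895P', 'K379Y', 'N883E', 'T622V', 'W644A']
Intersection: ['E782P', 'I155H', 'W644A'] ∩ ['E782P', 'I155H', 'I895P', 'K379Y', 'N883E', 'T622V', 'W644A'] = ['E782P', 'I155H', 'W644A']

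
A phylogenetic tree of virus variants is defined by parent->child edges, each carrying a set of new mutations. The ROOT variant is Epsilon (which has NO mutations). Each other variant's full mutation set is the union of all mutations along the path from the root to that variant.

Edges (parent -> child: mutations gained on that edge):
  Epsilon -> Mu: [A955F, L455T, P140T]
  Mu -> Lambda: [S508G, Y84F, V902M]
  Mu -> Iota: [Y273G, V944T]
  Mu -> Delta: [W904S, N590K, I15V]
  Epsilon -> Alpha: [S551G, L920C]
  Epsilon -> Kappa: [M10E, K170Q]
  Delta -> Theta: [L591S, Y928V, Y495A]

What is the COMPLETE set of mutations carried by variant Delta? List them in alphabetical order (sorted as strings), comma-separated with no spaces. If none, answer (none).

Answer: A955F,I15V,L455T,N590K,P140T,W904S

Derivation:
At Epsilon: gained [] -> total []
At Mu: gained ['A955F', 'L455T', 'P140T'] -> total ['A955F', 'L455T', 'P140T']
At Delta: gained ['W904S', 'N590K', 'I15V'] -> total ['A955F', 'I15V', 'L455T', 'N590K', 'P140T', 'W904S']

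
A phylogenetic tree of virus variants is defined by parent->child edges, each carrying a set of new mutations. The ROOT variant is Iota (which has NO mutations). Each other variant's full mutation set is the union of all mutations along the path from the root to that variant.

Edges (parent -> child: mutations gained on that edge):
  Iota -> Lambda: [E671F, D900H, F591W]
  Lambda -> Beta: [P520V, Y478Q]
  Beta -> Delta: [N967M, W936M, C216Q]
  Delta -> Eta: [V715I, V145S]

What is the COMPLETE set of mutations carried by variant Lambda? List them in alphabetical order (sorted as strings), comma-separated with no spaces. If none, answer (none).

Answer: D900H,E671F,F591W

Derivation:
At Iota: gained [] -> total []
At Lambda: gained ['E671F', 'D900H', 'F591W'] -> total ['D900H', 'E671F', 'F591W']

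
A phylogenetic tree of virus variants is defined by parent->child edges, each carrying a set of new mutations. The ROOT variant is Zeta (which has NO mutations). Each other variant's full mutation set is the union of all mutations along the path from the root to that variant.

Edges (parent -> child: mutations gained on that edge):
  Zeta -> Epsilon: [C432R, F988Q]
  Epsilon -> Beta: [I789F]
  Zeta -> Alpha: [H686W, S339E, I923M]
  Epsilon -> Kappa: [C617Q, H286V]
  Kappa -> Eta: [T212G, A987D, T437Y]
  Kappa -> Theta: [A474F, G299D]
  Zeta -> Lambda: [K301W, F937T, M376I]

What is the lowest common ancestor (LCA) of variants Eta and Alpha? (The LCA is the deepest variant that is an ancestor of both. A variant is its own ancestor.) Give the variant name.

Path from root to Eta: Zeta -> Epsilon -> Kappa -> Eta
  ancestors of Eta: {Zeta, Epsilon, Kappa, Eta}
Path from root to Alpha: Zeta -> Alpha
  ancestors of Alpha: {Zeta, Alpha}
Common ancestors: {Zeta}
Walk up from Alpha: Alpha (not in ancestors of Eta), Zeta (in ancestors of Eta)
Deepest common ancestor (LCA) = Zeta

Answer: Zeta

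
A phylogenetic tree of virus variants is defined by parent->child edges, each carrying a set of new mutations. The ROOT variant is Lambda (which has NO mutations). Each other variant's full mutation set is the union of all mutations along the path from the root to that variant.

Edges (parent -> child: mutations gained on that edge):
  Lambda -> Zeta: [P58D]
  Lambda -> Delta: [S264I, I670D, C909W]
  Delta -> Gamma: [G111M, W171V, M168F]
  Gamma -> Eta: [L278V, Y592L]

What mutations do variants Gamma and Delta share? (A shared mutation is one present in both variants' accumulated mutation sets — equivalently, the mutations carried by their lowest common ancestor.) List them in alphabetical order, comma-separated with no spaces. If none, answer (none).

Answer: C909W,I670D,S264I

Derivation:
Accumulating mutations along path to Gamma:
  At Lambda: gained [] -> total []
  At Delta: gained ['S264I', 'I670D', 'C909W'] -> total ['C909W', 'I670D', 'S264I']
  At Gamma: gained ['G111M', 'W171V', 'M168F'] -> total ['C909W', 'G111M', 'I670D', 'M168F', 'S264I', 'W171V']
Mutations(Gamma) = ['C909W', 'G111M', 'I670D', 'M168F', 'S264I', 'W171V']
Accumulating mutations along path to Delta:
  At Lambda: gained [] -> total []
  At Delta: gained ['S264I', 'I670D', 'C909W'] -> total ['C909W', 'I670D', 'S264I']
Mutations(Delta) = ['C909W', 'I670D', 'S264I']
Intersection: ['C909W', 'G111M', 'I670D', 'M168F', 'S264I', 'W171V'] ∩ ['C909W', 'I670D', 'S264I'] = ['C909W', 'I670D', 'S264I']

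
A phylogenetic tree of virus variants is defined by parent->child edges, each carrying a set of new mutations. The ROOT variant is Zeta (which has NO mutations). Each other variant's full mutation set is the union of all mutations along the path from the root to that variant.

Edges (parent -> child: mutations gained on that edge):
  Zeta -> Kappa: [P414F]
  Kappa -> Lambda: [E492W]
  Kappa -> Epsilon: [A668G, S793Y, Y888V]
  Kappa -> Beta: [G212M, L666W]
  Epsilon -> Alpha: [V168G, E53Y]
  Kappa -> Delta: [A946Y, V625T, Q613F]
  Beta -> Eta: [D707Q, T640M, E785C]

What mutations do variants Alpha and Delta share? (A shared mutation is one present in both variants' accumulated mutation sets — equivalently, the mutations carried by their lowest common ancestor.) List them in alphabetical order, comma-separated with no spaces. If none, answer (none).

Answer: P414F

Derivation:
Accumulating mutations along path to Alpha:
  At Zeta: gained [] -> total []
  At Kappa: gained ['P414F'] -> total ['P414F']
  At Epsilon: gained ['A668G', 'S793Y', 'Y888V'] -> total ['A668G', 'P414F', 'S793Y', 'Y888V']
  At Alpha: gained ['V168G', 'E53Y'] -> total ['A668G', 'E53Y', 'P414F', 'S793Y', 'V168G', 'Y888V']
Mutations(Alpha) = ['A668G', 'E53Y', 'P414F', 'S793Y', 'V168G', 'Y888V']
Accumulating mutations along path to Delta:
  At Zeta: gained [] -> total []
  At Kappa: gained ['P414F'] -> total ['P414F']
  At Delta: gained ['A946Y', 'V625T', 'Q613F'] -> total ['A946Y', 'P414F', 'Q613F', 'V625T']
Mutations(Delta) = ['A946Y', 'P414F', 'Q613F', 'V625T']
Intersection: ['A668G', 'E53Y', 'P414F', 'S793Y', 'V168G', 'Y888V'] ∩ ['A946Y', 'P414F', 'Q613F', 'V625T'] = ['P414F']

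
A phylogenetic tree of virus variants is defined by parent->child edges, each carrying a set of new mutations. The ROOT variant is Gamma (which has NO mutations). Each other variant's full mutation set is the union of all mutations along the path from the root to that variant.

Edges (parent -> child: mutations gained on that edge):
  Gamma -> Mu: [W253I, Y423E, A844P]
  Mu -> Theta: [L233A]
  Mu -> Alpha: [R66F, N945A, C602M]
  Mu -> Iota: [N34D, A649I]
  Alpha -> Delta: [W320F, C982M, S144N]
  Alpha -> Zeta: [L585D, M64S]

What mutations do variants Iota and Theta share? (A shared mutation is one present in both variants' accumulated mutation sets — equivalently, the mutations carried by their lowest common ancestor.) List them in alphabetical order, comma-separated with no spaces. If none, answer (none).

Answer: A844P,W253I,Y423E

Derivation:
Accumulating mutations along path to Iota:
  At Gamma: gained [] -> total []
  At Mu: gained ['W253I', 'Y423E', 'A844P'] -> total ['A844P', 'W253I', 'Y423E']
  At Iota: gained ['N34D', 'A649I'] -> total ['A649I', 'A844P', 'N34D', 'W253I', 'Y423E']
Mutations(Iota) = ['A649I', 'A844P', 'N34D', 'W253I', 'Y423E']
Accumulating mutations along path to Theta:
  At Gamma: gained [] -> total []
  At Mu: gained ['W253I', 'Y423E', 'A844P'] -> total ['A844P', 'W253I', 'Y423E']
  At Theta: gained ['L233A'] -> total ['A844P', 'L233A', 'W253I', 'Y423E']
Mutations(Theta) = ['A844P', 'L233A', 'W253I', 'Y423E']
Intersection: ['A649I', 'A844P', 'N34D', 'W253I', 'Y423E'] ∩ ['A844P', 'L233A', 'W253I', 'Y423E'] = ['A844P', 'W253I', 'Y423E']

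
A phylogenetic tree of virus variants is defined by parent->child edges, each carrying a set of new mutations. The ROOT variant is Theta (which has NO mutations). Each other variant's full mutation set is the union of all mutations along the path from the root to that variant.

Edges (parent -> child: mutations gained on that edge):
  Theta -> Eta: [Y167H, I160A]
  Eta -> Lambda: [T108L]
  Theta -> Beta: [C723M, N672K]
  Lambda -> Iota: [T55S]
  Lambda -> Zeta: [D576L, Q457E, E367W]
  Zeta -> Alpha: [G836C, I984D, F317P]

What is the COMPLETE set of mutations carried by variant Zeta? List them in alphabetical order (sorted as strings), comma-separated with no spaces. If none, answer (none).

At Theta: gained [] -> total []
At Eta: gained ['Y167H', 'I160A'] -> total ['I160A', 'Y167H']
At Lambda: gained ['T108L'] -> total ['I160A', 'T108L', 'Y167H']
At Zeta: gained ['D576L', 'Q457E', 'E367W'] -> total ['D576L', 'E367W', 'I160A', 'Q457E', 'T108L', 'Y167H']

Answer: D576L,E367W,I160A,Q457E,T108L,Y167H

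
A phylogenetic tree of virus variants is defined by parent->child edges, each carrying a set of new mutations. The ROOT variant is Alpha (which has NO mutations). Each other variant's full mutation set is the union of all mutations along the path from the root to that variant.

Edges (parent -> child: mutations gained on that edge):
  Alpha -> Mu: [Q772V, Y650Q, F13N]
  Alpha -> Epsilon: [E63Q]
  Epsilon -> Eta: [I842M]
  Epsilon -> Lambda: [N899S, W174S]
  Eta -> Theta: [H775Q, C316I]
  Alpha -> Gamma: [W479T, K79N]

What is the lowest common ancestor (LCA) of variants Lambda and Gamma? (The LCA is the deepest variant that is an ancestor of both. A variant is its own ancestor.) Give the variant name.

Answer: Alpha

Derivation:
Path from root to Lambda: Alpha -> Epsilon -> Lambda
  ancestors of Lambda: {Alpha, Epsilon, Lambda}
Path from root to Gamma: Alpha -> Gamma
  ancestors of Gamma: {Alpha, Gamma}
Common ancestors: {Alpha}
Walk up from Gamma: Gamma (not in ancestors of Lambda), Alpha (in ancestors of Lambda)
Deepest common ancestor (LCA) = Alpha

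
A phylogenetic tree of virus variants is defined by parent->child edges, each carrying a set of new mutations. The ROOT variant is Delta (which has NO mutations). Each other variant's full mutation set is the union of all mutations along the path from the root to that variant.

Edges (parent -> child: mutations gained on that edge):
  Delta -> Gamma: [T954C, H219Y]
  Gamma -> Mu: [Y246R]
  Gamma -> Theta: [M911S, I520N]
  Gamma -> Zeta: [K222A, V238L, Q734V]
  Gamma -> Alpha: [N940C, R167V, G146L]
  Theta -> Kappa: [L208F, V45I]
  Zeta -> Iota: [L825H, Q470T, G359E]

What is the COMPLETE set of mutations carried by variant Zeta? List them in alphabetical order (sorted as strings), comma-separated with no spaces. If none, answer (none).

At Delta: gained [] -> total []
At Gamma: gained ['T954C', 'H219Y'] -> total ['H219Y', 'T954C']
At Zeta: gained ['K222A', 'V238L', 'Q734V'] -> total ['H219Y', 'K222A', 'Q734V', 'T954C', 'V238L']

Answer: H219Y,K222A,Q734V,T954C,V238L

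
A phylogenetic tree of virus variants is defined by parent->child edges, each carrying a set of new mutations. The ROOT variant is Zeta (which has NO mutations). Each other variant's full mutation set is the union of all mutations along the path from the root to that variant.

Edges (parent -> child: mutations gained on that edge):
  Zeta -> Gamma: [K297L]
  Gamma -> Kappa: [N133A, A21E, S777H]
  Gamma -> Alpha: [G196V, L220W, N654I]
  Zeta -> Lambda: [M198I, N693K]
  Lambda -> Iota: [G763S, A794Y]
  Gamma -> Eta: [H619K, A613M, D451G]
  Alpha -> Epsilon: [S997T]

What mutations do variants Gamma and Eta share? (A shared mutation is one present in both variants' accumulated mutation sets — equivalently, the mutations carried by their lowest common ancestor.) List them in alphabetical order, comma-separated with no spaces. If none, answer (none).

Accumulating mutations along path to Gamma:
  At Zeta: gained [] -> total []
  At Gamma: gained ['K297L'] -> total ['K297L']
Mutations(Gamma) = ['K297L']
Accumulating mutations along path to Eta:
  At Zeta: gained [] -> total []
  At Gamma: gained ['K297L'] -> total ['K297L']
  At Eta: gained ['H619K', 'A613M', 'D451G'] -> total ['A613M', 'D451G', 'H619K', 'K297L']
Mutations(Eta) = ['A613M', 'D451G', 'H619K', 'K297L']
Intersection: ['K297L'] ∩ ['A613M', 'D451G', 'H619K', 'K297L'] = ['K297L']

Answer: K297L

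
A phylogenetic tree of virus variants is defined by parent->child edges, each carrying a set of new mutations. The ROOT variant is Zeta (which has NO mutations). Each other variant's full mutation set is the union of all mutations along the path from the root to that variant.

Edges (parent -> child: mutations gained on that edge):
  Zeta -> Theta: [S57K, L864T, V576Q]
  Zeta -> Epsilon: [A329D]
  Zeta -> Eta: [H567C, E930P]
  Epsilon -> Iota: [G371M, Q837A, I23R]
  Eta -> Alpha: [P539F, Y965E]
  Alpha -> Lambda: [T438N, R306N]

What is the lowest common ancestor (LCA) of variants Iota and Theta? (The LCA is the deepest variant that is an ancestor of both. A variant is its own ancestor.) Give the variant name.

Path from root to Iota: Zeta -> Epsilon -> Iota
  ancestors of Iota: {Zeta, Epsilon, Iota}
Path from root to Theta: Zeta -> Theta
  ancestors of Theta: {Zeta, Theta}
Common ancestors: {Zeta}
Walk up from Theta: Theta (not in ancestors of Iota), Zeta (in ancestors of Iota)
Deepest common ancestor (LCA) = Zeta

Answer: Zeta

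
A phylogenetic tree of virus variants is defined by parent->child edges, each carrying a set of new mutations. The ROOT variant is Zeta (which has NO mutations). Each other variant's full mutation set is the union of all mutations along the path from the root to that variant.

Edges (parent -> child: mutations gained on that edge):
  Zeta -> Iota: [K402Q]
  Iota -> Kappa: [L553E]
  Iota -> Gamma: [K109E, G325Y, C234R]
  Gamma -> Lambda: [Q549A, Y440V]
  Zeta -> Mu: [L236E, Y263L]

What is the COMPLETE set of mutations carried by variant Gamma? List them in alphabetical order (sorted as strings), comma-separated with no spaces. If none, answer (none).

At Zeta: gained [] -> total []
At Iota: gained ['K402Q'] -> total ['K402Q']
At Gamma: gained ['K109E', 'G325Y', 'C234R'] -> total ['C234R', 'G325Y', 'K109E', 'K402Q']

Answer: C234R,G325Y,K109E,K402Q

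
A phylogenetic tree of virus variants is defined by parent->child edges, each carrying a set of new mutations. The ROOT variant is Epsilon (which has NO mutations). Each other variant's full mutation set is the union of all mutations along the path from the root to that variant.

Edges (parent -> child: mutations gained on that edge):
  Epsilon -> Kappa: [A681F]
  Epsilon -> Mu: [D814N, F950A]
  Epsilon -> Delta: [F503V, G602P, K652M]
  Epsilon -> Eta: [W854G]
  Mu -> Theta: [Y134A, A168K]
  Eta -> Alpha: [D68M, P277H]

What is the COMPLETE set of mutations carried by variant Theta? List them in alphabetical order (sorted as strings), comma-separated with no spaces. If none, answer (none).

At Epsilon: gained [] -> total []
At Mu: gained ['D814N', 'F950A'] -> total ['D814N', 'F950A']
At Theta: gained ['Y134A', 'A168K'] -> total ['A168K', 'D814N', 'F950A', 'Y134A']

Answer: A168K,D814N,F950A,Y134A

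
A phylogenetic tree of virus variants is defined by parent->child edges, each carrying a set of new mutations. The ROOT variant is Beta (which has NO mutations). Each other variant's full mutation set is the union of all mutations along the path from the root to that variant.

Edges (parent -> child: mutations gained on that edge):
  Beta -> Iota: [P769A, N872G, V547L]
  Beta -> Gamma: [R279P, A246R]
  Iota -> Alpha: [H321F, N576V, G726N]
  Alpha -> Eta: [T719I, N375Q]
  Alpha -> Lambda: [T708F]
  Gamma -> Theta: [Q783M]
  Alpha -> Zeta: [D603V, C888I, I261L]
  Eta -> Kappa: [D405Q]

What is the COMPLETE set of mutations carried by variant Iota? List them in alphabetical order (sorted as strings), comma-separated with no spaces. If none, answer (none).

At Beta: gained [] -> total []
At Iota: gained ['P769A', 'N872G', 'V547L'] -> total ['N872G', 'P769A', 'V547L']

Answer: N872G,P769A,V547L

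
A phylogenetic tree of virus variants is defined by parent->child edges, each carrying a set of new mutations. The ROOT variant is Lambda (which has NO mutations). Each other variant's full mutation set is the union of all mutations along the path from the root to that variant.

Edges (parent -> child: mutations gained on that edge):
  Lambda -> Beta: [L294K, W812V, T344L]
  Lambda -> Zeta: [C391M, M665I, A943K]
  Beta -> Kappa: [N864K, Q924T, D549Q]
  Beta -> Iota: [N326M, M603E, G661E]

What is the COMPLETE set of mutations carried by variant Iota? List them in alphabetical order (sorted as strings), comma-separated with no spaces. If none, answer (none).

Answer: G661E,L294K,M603E,N326M,T344L,W812V

Derivation:
At Lambda: gained [] -> total []
At Beta: gained ['L294K', 'W812V', 'T344L'] -> total ['L294K', 'T344L', 'W812V']
At Iota: gained ['N326M', 'M603E', 'G661E'] -> total ['G661E', 'L294K', 'M603E', 'N326M', 'T344L', 'W812V']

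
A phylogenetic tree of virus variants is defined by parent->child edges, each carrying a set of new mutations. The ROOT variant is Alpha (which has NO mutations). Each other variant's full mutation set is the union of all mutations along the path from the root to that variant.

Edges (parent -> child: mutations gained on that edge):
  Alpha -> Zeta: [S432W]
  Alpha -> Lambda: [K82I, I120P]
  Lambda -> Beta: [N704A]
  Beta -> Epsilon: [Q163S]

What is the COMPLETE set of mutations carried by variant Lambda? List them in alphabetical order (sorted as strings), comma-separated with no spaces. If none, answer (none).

At Alpha: gained [] -> total []
At Lambda: gained ['K82I', 'I120P'] -> total ['I120P', 'K82I']

Answer: I120P,K82I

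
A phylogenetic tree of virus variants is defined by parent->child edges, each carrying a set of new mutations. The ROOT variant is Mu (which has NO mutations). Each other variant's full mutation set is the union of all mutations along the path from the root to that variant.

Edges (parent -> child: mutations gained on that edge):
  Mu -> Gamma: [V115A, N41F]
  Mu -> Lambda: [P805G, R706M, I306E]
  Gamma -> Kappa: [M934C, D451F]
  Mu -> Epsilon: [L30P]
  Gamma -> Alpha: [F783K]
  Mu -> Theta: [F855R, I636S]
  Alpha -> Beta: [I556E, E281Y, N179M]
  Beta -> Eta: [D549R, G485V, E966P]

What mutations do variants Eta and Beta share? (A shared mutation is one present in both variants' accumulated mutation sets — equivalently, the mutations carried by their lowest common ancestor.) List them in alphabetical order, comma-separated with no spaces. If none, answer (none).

Accumulating mutations along path to Eta:
  At Mu: gained [] -> total []
  At Gamma: gained ['V115A', 'N41F'] -> total ['N41F', 'V115A']
  At Alpha: gained ['F783K'] -> total ['F783K', 'N41F', 'V115A']
  At Beta: gained ['I556E', 'E281Y', 'N179M'] -> total ['E281Y', 'F783K', 'I556E', 'N179M', 'N41F', 'V115A']
  At Eta: gained ['D549R', 'G485V', 'E966P'] -> total ['D549R', 'E281Y', 'E966P', 'F783K', 'G485V', 'I556E', 'N179M', 'N41F', 'V115A']
Mutations(Eta) = ['D549R', 'E281Y', 'E966P', 'F783K', 'G485V', 'I556E', 'N179M', 'N41F', 'V115A']
Accumulating mutations along path to Beta:
  At Mu: gained [] -> total []
  At Gamma: gained ['V115A', 'N41F'] -> total ['N41F', 'V115A']
  At Alpha: gained ['F783K'] -> total ['F783K', 'N41F', 'V115A']
  At Beta: gained ['I556E', 'E281Y', 'N179M'] -> total ['E281Y', 'F783K', 'I556E', 'N179M', 'N41F', 'V115A']
Mutations(Beta) = ['E281Y', 'F783K', 'I556E', 'N179M', 'N41F', 'V115A']
Intersection: ['D549R', 'E281Y', 'E966P', 'F783K', 'G485V', 'I556E', 'N179M', 'N41F', 'V115A'] ∩ ['E281Y', 'F783K', 'I556E', 'N179M', 'N41F', 'V115A'] = ['E281Y', 'F783K', 'I556E', 'N179M', 'N41F', 'V115A']

Answer: E281Y,F783K,I556E,N179M,N41F,V115A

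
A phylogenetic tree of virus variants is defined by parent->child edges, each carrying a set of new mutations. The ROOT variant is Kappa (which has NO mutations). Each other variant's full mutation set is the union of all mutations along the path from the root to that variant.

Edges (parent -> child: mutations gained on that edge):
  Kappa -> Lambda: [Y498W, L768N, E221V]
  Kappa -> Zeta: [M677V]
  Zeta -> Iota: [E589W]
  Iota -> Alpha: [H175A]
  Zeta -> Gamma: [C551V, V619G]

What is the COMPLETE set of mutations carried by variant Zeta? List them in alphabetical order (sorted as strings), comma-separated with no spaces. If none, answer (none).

Answer: M677V

Derivation:
At Kappa: gained [] -> total []
At Zeta: gained ['M677V'] -> total ['M677V']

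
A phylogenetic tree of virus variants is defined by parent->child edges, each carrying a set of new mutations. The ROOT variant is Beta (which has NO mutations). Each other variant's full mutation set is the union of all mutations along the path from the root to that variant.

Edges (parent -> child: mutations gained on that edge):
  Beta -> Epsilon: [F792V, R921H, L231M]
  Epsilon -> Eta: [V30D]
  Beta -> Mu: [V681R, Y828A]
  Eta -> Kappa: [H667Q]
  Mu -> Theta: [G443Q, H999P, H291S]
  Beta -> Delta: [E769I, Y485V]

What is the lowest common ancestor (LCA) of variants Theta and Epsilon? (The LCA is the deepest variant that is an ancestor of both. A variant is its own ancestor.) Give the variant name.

Answer: Beta

Derivation:
Path from root to Theta: Beta -> Mu -> Theta
  ancestors of Theta: {Beta, Mu, Theta}
Path from root to Epsilon: Beta -> Epsilon
  ancestors of Epsilon: {Beta, Epsilon}
Common ancestors: {Beta}
Walk up from Epsilon: Epsilon (not in ancestors of Theta), Beta (in ancestors of Theta)
Deepest common ancestor (LCA) = Beta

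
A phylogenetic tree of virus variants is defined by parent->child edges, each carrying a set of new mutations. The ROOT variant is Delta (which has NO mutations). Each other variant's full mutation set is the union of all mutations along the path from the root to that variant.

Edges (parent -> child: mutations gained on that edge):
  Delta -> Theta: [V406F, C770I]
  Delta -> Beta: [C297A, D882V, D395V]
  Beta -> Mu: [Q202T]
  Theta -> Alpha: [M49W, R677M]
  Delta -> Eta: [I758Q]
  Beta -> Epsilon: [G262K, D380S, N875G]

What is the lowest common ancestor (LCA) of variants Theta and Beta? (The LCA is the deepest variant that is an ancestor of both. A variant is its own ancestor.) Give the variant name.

Answer: Delta

Derivation:
Path from root to Theta: Delta -> Theta
  ancestors of Theta: {Delta, Theta}
Path from root to Beta: Delta -> Beta
  ancestors of Beta: {Delta, Beta}
Common ancestors: {Delta}
Walk up from Beta: Beta (not in ancestors of Theta), Delta (in ancestors of Theta)
Deepest common ancestor (LCA) = Delta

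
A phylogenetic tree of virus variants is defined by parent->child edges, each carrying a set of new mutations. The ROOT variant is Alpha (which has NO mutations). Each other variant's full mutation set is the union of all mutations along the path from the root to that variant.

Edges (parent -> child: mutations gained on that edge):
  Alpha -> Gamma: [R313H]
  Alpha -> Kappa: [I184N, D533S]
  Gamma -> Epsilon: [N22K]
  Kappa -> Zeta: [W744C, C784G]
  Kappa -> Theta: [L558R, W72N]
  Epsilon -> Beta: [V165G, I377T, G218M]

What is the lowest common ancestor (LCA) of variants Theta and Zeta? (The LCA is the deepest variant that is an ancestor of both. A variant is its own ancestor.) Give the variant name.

Path from root to Theta: Alpha -> Kappa -> Theta
  ancestors of Theta: {Alpha, Kappa, Theta}
Path from root to Zeta: Alpha -> Kappa -> Zeta
  ancestors of Zeta: {Alpha, Kappa, Zeta}
Common ancestors: {Alpha, Kappa}
Walk up from Zeta: Zeta (not in ancestors of Theta), Kappa (in ancestors of Theta), Alpha (in ancestors of Theta)
Deepest common ancestor (LCA) = Kappa

Answer: Kappa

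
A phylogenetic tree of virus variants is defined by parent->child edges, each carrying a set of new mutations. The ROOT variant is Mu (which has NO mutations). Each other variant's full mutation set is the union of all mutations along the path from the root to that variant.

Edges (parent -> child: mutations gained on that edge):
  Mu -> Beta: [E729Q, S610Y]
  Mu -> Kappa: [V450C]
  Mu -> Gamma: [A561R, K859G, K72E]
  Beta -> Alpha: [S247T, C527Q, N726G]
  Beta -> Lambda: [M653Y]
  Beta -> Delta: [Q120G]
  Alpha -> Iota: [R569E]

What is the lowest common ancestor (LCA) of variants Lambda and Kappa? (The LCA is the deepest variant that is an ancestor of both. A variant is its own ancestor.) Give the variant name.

Answer: Mu

Derivation:
Path from root to Lambda: Mu -> Beta -> Lambda
  ancestors of Lambda: {Mu, Beta, Lambda}
Path from root to Kappa: Mu -> Kappa
  ancestors of Kappa: {Mu, Kappa}
Common ancestors: {Mu}
Walk up from Kappa: Kappa (not in ancestors of Lambda), Mu (in ancestors of Lambda)
Deepest common ancestor (LCA) = Mu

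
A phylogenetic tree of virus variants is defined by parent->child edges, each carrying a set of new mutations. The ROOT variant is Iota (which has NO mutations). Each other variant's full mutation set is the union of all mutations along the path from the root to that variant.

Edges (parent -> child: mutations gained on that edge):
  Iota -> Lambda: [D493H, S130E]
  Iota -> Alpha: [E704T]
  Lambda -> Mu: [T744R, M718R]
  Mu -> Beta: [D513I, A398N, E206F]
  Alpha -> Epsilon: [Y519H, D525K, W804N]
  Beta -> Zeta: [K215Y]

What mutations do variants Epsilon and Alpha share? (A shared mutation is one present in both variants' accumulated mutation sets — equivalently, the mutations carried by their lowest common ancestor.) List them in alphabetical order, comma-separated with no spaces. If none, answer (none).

Accumulating mutations along path to Epsilon:
  At Iota: gained [] -> total []
  At Alpha: gained ['E704T'] -> total ['E704T']
  At Epsilon: gained ['Y519H', 'D525K', 'W804N'] -> total ['D525K', 'E704T', 'W804N', 'Y519H']
Mutations(Epsilon) = ['D525K', 'E704T', 'W804N', 'Y519H']
Accumulating mutations along path to Alpha:
  At Iota: gained [] -> total []
  At Alpha: gained ['E704T'] -> total ['E704T']
Mutations(Alpha) = ['E704T']
Intersection: ['D525K', 'E704T', 'W804N', 'Y519H'] ∩ ['E704T'] = ['E704T']

Answer: E704T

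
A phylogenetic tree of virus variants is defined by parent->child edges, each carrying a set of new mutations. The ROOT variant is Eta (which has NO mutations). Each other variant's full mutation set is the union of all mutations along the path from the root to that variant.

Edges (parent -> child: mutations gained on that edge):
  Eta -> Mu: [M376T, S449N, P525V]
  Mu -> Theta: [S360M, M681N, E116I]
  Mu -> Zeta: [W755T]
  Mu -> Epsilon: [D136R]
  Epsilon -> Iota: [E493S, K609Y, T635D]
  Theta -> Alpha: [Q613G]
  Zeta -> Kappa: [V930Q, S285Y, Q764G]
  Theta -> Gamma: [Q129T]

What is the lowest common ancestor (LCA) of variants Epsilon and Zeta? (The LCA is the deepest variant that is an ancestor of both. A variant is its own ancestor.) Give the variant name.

Answer: Mu

Derivation:
Path from root to Epsilon: Eta -> Mu -> Epsilon
  ancestors of Epsilon: {Eta, Mu, Epsilon}
Path from root to Zeta: Eta -> Mu -> Zeta
  ancestors of Zeta: {Eta, Mu, Zeta}
Common ancestors: {Eta, Mu}
Walk up from Zeta: Zeta (not in ancestors of Epsilon), Mu (in ancestors of Epsilon), Eta (in ancestors of Epsilon)
Deepest common ancestor (LCA) = Mu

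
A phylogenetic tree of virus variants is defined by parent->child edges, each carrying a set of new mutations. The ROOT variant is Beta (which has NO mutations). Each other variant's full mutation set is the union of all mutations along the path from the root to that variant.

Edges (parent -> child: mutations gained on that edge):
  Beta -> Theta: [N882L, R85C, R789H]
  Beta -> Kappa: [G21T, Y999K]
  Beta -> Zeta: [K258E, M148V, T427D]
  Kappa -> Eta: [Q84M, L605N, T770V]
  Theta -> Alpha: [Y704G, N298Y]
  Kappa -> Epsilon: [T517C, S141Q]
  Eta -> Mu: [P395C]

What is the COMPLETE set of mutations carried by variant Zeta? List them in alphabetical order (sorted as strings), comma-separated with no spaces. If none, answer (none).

Answer: K258E,M148V,T427D

Derivation:
At Beta: gained [] -> total []
At Zeta: gained ['K258E', 'M148V', 'T427D'] -> total ['K258E', 'M148V', 'T427D']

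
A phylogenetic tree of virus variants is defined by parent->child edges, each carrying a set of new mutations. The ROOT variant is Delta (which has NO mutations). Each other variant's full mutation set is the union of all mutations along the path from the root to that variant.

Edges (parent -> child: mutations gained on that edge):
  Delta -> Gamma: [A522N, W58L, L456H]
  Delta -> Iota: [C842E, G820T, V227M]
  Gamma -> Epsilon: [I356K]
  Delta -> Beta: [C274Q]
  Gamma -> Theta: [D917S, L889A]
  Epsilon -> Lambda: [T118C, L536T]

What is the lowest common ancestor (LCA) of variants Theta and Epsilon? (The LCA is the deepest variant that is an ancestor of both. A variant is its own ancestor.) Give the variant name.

Path from root to Theta: Delta -> Gamma -> Theta
  ancestors of Theta: {Delta, Gamma, Theta}
Path from root to Epsilon: Delta -> Gamma -> Epsilon
  ancestors of Epsilon: {Delta, Gamma, Epsilon}
Common ancestors: {Delta, Gamma}
Walk up from Epsilon: Epsilon (not in ancestors of Theta), Gamma (in ancestors of Theta), Delta (in ancestors of Theta)
Deepest common ancestor (LCA) = Gamma

Answer: Gamma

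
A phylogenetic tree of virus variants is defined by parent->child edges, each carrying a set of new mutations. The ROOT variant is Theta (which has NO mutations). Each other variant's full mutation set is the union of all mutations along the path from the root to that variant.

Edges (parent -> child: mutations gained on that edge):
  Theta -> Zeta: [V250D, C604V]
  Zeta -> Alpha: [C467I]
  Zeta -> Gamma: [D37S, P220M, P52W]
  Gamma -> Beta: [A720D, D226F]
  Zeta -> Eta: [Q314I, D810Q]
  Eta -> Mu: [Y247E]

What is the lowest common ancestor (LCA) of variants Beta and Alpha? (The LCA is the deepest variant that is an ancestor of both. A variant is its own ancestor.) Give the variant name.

Path from root to Beta: Theta -> Zeta -> Gamma -> Beta
  ancestors of Beta: {Theta, Zeta, Gamma, Beta}
Path from root to Alpha: Theta -> Zeta -> Alpha
  ancestors of Alpha: {Theta, Zeta, Alpha}
Common ancestors: {Theta, Zeta}
Walk up from Alpha: Alpha (not in ancestors of Beta), Zeta (in ancestors of Beta), Theta (in ancestors of Beta)
Deepest common ancestor (LCA) = Zeta

Answer: Zeta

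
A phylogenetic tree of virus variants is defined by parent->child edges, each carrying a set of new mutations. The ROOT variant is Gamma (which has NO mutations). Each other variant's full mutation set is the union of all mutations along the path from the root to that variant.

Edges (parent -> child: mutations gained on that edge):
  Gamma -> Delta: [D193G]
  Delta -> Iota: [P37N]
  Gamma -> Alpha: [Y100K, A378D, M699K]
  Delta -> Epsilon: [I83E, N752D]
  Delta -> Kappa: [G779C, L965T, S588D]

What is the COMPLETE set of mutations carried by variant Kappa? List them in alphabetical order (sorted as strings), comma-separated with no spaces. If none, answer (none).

Answer: D193G,G779C,L965T,S588D

Derivation:
At Gamma: gained [] -> total []
At Delta: gained ['D193G'] -> total ['D193G']
At Kappa: gained ['G779C', 'L965T', 'S588D'] -> total ['D193G', 'G779C', 'L965T', 'S588D']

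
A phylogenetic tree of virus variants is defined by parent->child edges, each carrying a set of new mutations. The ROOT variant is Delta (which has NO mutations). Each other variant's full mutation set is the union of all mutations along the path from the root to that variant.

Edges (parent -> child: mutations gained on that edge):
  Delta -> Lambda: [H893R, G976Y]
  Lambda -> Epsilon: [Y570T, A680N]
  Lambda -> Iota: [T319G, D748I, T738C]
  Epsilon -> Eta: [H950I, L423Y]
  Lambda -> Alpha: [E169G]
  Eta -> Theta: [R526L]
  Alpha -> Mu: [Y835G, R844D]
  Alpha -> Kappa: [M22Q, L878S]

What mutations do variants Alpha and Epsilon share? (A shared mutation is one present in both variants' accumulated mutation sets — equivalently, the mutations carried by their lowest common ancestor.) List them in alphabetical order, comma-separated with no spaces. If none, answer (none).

Answer: G976Y,H893R

Derivation:
Accumulating mutations along path to Alpha:
  At Delta: gained [] -> total []
  At Lambda: gained ['H893R', 'G976Y'] -> total ['G976Y', 'H893R']
  At Alpha: gained ['E169G'] -> total ['E169G', 'G976Y', 'H893R']
Mutations(Alpha) = ['E169G', 'G976Y', 'H893R']
Accumulating mutations along path to Epsilon:
  At Delta: gained [] -> total []
  At Lambda: gained ['H893R', 'G976Y'] -> total ['G976Y', 'H893R']
  At Epsilon: gained ['Y570T', 'A680N'] -> total ['A680N', 'G976Y', 'H893R', 'Y570T']
Mutations(Epsilon) = ['A680N', 'G976Y', 'H893R', 'Y570T']
Intersection: ['E169G', 'G976Y', 'H893R'] ∩ ['A680N', 'G976Y', 'H893R', 'Y570T'] = ['G976Y', 'H893R']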